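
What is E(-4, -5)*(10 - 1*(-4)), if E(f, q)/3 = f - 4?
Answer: -336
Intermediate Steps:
E(f, q) = -12 + 3*f (E(f, q) = 3*(f - 4) = 3*(-4 + f) = -12 + 3*f)
E(-4, -5)*(10 - 1*(-4)) = (-12 + 3*(-4))*(10 - 1*(-4)) = (-12 - 12)*(10 + 4) = -24*14 = -336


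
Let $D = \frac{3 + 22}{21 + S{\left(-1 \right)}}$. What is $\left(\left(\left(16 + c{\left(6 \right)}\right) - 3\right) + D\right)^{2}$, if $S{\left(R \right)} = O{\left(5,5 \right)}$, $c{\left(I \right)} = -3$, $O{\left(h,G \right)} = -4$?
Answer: $\frac{38025}{289} \approx 131.57$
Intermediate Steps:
$S{\left(R \right)} = -4$
$D = \frac{25}{17}$ ($D = \frac{3 + 22}{21 - 4} = \frac{25}{17} \approx 1.4706$)
$\left(\left(\left(16 + c{\left(6 \right)}\right) - 3\right) + D\right)^{2} = \left(\left(\left(16 - 3\right) - 3\right) + \frac{25}{17}\right)^{2} = \left(\left(13 - 3\right) + \frac{25}{17}\right)^{2} = \left(10 + \frac{25}{17}\right)^{2} = \left(\frac{195}{17}\right)^{2} = \frac{38025}{289}$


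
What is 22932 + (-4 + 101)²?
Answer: 32341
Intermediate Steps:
22932 + (-4 + 101)² = 22932 + 97² = 22932 + 9409 = 32341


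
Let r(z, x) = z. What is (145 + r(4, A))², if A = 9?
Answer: 22201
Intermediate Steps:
(145 + r(4, A))² = (145 + 4)² = 149² = 22201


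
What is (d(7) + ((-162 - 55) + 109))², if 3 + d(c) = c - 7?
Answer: 12321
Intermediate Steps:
d(c) = -10 + c (d(c) = -3 + (c - 7) = -3 + (-7 + c) = -10 + c)
(d(7) + ((-162 - 55) + 109))² = ((-10 + 7) + ((-162 - 55) + 109))² = (-3 + (-217 + 109))² = (-3 - 108)² = (-111)² = 12321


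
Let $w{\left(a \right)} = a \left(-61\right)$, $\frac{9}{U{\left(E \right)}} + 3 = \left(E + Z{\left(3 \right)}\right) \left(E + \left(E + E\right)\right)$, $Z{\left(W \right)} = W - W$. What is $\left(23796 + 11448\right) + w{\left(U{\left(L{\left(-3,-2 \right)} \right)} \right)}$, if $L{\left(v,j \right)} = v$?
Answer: $\frac{281769}{8} \approx 35221.0$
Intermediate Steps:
$Z{\left(W \right)} = 0$
$U{\left(E \right)} = \frac{9}{-3 + 3 E^{2}}$ ($U{\left(E \right)} = \frac{9}{-3 + \left(E + 0\right) \left(E + \left(E + E\right)\right)} = \frac{9}{-3 + E \left(E + 2 E\right)} = \frac{9}{-3 + E 3 E} = \frac{9}{-3 + 3 E^{2}}$)
$w{\left(a \right)} = - 61 a$
$\left(23796 + 11448\right) + w{\left(U{\left(L{\left(-3,-2 \right)} \right)} \right)} = \left(23796 + 11448\right) - 61 \frac{3}{-1 + \left(-3\right)^{2}} = 35244 - 61 \frac{3}{-1 + 9} = 35244 - 61 \cdot \frac{3}{8} = 35244 - 61 \cdot 3 \cdot \frac{1}{8} = 35244 - \frac{183}{8} = \frac{281769}{8}$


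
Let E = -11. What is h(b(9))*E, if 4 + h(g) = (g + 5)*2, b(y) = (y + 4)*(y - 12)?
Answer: 792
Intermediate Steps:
b(y) = (-12 + y)*(4 + y) (b(y) = (4 + y)*(-12 + y) = (-12 + y)*(4 + y))
h(g) = 6 + 2*g (h(g) = -4 + (g + 5)*2 = -4 + (5 + g)*2 = -4 + (10 + 2*g) = 6 + 2*g)
h(b(9))*E = (6 + 2*(-48 + 9² - 8*9))*(-11) = (6 + 2*(-48 + 81 - 72))*(-11) = (6 + 2*(-39))*(-11) = (6 - 78)*(-11) = -72*(-11) = 792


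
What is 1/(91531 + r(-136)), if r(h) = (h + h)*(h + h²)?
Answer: -1/4902389 ≈ -2.0398e-7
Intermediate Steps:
r(h) = 2*h*(h + h²) (r(h) = (2*h)*(h + h²) = 2*h*(h + h²))
1/(91531 + r(-136)) = 1/(91531 + 2*(-136)²*(1 - 136)) = 1/(91531 + 2*18496*(-135)) = 1/(91531 - 4993920) = 1/(-4902389) = -1/4902389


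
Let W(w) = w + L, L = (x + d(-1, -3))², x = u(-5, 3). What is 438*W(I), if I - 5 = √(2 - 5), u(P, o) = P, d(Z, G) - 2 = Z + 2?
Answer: 3942 + 438*I*√3 ≈ 3942.0 + 758.64*I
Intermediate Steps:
d(Z, G) = 4 + Z (d(Z, G) = 2 + (Z + 2) = 2 + (2 + Z) = 4 + Z)
x = -5
L = 4 (L = (-5 + (4 - 1))² = (-5 + 3)² = (-2)² = 4)
I = 5 + I*√3 (I = 5 + √(2 - 5) = 5 + √(-3) = 5 + I*√3 ≈ 5.0 + 1.732*I)
W(w) = 4 + w (W(w) = w + 4 = 4 + w)
438*W(I) = 438*(4 + (5 + I*√3)) = 438*(9 + I*√3) = 3942 + 438*I*√3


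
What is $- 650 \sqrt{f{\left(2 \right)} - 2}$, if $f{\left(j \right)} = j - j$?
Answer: $- 650 i \sqrt{2} \approx - 919.24 i$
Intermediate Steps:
$f{\left(j \right)} = 0$
$- 650 \sqrt{f{\left(2 \right)} - 2} = - 650 \sqrt{0 - 2} = - 650 \sqrt{-2} = - 650 i \sqrt{2}$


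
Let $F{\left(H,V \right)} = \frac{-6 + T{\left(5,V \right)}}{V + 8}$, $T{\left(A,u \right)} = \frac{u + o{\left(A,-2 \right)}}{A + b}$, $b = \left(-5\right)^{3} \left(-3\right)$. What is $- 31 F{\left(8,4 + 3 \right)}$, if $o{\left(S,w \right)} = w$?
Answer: $\frac{2821}{228} \approx 12.373$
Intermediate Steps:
$b = 375$ ($b = \left(-125\right) \left(-3\right) = 375$)
$T{\left(A,u \right)} = \frac{-2 + u}{375 + A}$ ($T{\left(A,u \right)} = \frac{u - 2}{A + 375} = \frac{-2 + u}{375 + A}$)
$F{\left(H,V \right)} = \frac{- \frac{1141}{190} + \frac{V}{380}}{8 + V}$ ($F{\left(H,V \right)} = \frac{-6 + \frac{-2 + V}{375 + 5}}{V + 8} = \frac{-6 + \frac{-2 + V}{380}}{8 + V} = \frac{-6 + \left(- \frac{1}{190} + \frac{V}{380}\right)}{8 + V} = \frac{- \frac{1141}{190} + \frac{V}{380}}{8 + V}$)
$- 31 F{\left(8,4 + 3 \right)} = - 31 \frac{-2282 + \left(4 + 3\right)}{380 \left(8 + \left(4 + 3\right)\right)} = - 31 \frac{-2282 + 7}{380 \left(8 + 7\right)} = - 31 \cdot \frac{1}{380} \cdot \frac{1}{15} \left(-2275\right) = \left(-31\right) \left(- \frac{91}{228}\right) = \frac{2821}{228}$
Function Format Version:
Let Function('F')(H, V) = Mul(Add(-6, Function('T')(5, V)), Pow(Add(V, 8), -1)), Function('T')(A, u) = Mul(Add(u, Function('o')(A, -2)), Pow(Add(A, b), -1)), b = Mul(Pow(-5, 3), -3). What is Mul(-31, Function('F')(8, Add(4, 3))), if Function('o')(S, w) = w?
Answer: Rational(2821, 228) ≈ 12.373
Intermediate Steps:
b = 375 (b = Mul(-125, -3) = 375)
Function('T')(A, u) = Mul(Pow(Add(375, A), -1), Add(-2, u)) (Function('T')(A, u) = Mul(Add(u, -2), Pow(Add(A, 375), -1)) = Mul(Add(-2, u), Pow(Add(375, A), -1)) = Mul(Pow(Add(375, A), -1), Add(-2, u)))
Function('F')(H, V) = Mul(Pow(Add(8, V), -1), Add(Rational(-1141, 190), Mul(Rational(1, 380), V))) (Function('F')(H, V) = Mul(Add(-6, Mul(Pow(Add(375, 5), -1), Add(-2, V))), Pow(Add(V, 8), -1)) = Mul(Add(-6, Mul(Pow(380, -1), Add(-2, V))), Pow(Add(8, V), -1)) = Mul(Add(-6, Mul(Rational(1, 380), Add(-2, V))), Pow(Add(8, V), -1)) = Mul(Add(-6, Add(Rational(-1, 190), Mul(Rational(1, 380), V))), Pow(Add(8, V), -1)) = Mul(Add(Rational(-1141, 190), Mul(Rational(1, 380), V)), Pow(Add(8, V), -1)) = Mul(Pow(Add(8, V), -1), Add(Rational(-1141, 190), Mul(Rational(1, 380), V))))
Mul(-31, Function('F')(8, Add(4, 3))) = Mul(-31, Mul(Rational(1, 380), Pow(Add(8, Add(4, 3)), -1), Add(-2282, Add(4, 3)))) = Mul(-31, Mul(Rational(1, 380), Pow(Add(8, 7), -1), Add(-2282, 7))) = Mul(-31, Mul(Rational(1, 380), Pow(15, -1), -2275)) = Mul(-31, Mul(Rational(1, 380), Rational(1, 15), -2275)) = Mul(-31, Rational(-91, 228)) = Rational(2821, 228)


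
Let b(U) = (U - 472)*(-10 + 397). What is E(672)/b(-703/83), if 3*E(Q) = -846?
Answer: 7802/5144391 ≈ 0.0015166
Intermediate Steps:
E(Q) = -282 (E(Q) = (1/3)*(-846) = -282)
b(U) = -182664 + 387*U (b(U) = (-472 + U)*387 = -182664 + 387*U)
E(672)/b(-703/83) = -282/(-182664 + 387*(-703/83)) = -282/(-182664 - 272061/83) = -282/(-15433173/83) = -282*(-83/15433173) = 7802/5144391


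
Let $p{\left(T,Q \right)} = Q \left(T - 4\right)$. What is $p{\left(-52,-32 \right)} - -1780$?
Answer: $3572$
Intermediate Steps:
$p{\left(T,Q \right)} = Q \left(-4 + T\right)$
$p{\left(-52,-32 \right)} - -1780 = - 32 \left(-4 - 52\right) - -1780 = \left(-32\right) \left(-56\right) + 1780 = 1792 + 1780 = 3572$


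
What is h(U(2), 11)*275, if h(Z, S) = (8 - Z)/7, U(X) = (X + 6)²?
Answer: -2200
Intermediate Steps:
U(X) = (6 + X)²
h(Z, S) = 8/7 - Z/7 (h(Z, S) = (8 - Z)*(⅐) = 8/7 - Z/7)
h(U(2), 11)*275 = (8/7 - (6 + 2)²/7)*275 = (8/7 - ⅐*8²)*275 = (8/7 - ⅐*64)*275 = (8/7 - 64/7)*275 = -8*275 = -2200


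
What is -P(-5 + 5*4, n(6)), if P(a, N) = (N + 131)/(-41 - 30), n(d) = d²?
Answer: 167/71 ≈ 2.3521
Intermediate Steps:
P(a, N) = -131/71 - N/71 (P(a, N) = (131 + N)/(-71) = (131 + N)*(-1/71) = -131/71 - N/71)
-P(-5 + 5*4, n(6)) = -(-131/71 - 1/71*6²) = -(-131/71 - 1/71*36) = -(-131/71 - 36/71) = -1*(-167/71) = 167/71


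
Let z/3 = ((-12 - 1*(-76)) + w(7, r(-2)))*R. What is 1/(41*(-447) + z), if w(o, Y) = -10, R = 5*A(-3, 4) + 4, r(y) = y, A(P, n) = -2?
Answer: -1/19299 ≈ -5.1816e-5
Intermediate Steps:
R = -6 (R = 5*(-2) + 4 = -10 + 4 = -6)
z = -972 (z = 3*(((-12 - 1*(-76)) - 10)*(-6)) = 3*(((-12 + 76) - 10)*(-6)) = 3*((64 - 10)*(-6)) = 3*(54*(-6)) = 3*(-324) = -972)
1/(41*(-447) + z) = 1/(41*(-447) - 972) = 1/(-18327 - 972) = 1/(-19299) = -1/19299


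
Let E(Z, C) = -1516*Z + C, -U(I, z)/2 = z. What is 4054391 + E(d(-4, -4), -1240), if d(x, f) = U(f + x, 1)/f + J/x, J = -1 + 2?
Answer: 4052772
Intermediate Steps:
J = 1
U(I, z) = -2*z
d(x, f) = 1/x - 2/f (d(x, f) = (-2*1)/f + 1/x = -2/f + 1/x = 1/x - 2/f)
E(Z, C) = C - 1516*Z
4054391 + E(d(-4, -4), -1240) = 4054391 + (-1240 - 1516*(1/(-4) - 2/(-4))) = 4054391 + (-1240 - 1516*(-¼ - 2*(-¼))) = 4054391 + (-1240 - 1516*(-¼ + ½)) = 4054391 + (-1240 - 1516*¼) = 4054391 + (-1240 - 379) = 4054391 - 1619 = 4052772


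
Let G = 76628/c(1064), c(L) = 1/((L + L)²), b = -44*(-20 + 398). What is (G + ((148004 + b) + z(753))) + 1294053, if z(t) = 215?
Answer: 347002434792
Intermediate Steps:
b = -16632 (b = -44*378 = -16632)
c(L) = 1/(4*L²) (c(L) = 1/((2*L)²) = 1/(4*L²))
G = 347001009152 (G = 76628/(((¼)/1064²)) = 76628/(((¼)*(1/1132096))) = 76628/(1/4528384) = 76628*4528384 = 347001009152)
(G + ((148004 + b) + z(753))) + 1294053 = (347001009152 + ((148004 - 16632) + 215)) + 1294053 = (347001009152 + (131372 + 215)) + 1294053 = (347001009152 + 131587) + 1294053 = 347001140739 + 1294053 = 347002434792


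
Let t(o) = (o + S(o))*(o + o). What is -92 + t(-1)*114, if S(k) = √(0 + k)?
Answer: 136 - 228*I ≈ 136.0 - 228.0*I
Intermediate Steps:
S(k) = √k
t(o) = 2*o*(o + √o) (t(o) = (o + √o)*(o + o) = (o + √o)*(2*o) = 2*o*(o + √o))
-92 + t(-1)*114 = -92 + (2*(-1)*(-1 + √(-1)))*114 = -92 + (2*(-1)*(-1 + I))*114 = -92 + (2 - 2*I)*114 = -92 + (228 - 228*I) = 136 - 228*I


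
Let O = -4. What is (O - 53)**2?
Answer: 3249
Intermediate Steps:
(O - 53)**2 = (-4 - 53)**2 = (-57)**2 = 3249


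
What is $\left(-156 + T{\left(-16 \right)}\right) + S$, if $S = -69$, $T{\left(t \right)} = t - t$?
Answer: $-225$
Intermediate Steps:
$T{\left(t \right)} = 0$
$\left(-156 + T{\left(-16 \right)}\right) + S = \left(-156 + 0\right) - 69 = -156 - 69 = -225$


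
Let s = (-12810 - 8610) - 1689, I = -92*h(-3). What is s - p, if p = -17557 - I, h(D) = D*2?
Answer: -5000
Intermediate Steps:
h(D) = 2*D
I = 552 (I = -184*(-3) = -92*(-6) = 552)
s = -23109 (s = -21420 - 1689 = -23109)
p = -18109 (p = -17557 - 1*552 = -17557 - 552 = -18109)
s - p = -23109 - 1*(-18109) = -23109 + 18109 = -5000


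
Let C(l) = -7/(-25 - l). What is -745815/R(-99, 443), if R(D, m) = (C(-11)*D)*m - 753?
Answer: 497210/15121 ≈ 32.882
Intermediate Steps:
R(D, m) = -753 + D*m/2 (R(D, m) = ((7/(25 - 11))*D)*m - 753 = ((7/14)*D)*m - 753 = ((7*(1/14))*D)*m - 753 = (D/2)*m - 753 = D*m/2 - 753 = -753 + D*m/2)
-745815/R(-99, 443) = -745815/(-753 + (1/2)*(-99)*443) = -745815/(-753 - 43857/2) = -745815/(-45363/2) = -745815*(-2/45363) = 497210/15121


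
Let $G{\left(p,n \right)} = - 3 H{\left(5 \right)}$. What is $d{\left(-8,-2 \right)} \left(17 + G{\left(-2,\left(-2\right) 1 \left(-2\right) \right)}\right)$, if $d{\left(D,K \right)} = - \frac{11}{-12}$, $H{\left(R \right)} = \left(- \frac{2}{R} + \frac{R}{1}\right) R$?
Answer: $- \frac{143}{3} \approx -47.667$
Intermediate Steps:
$H{\left(R \right)} = R \left(R - \frac{2}{R}\right)$ ($H{\left(R \right)} = \left(- \frac{2}{R} + R 1\right) R = \left(- \frac{2}{R} + R\right) R = \left(R - \frac{2}{R}\right) R = R \left(R - \frac{2}{R}\right)$)
$G{\left(p,n \right)} = -69$ ($G{\left(p,n \right)} = - 3 \left(-2 + 5^{2}\right) = - 3 \left(-2 + 25\right) = \left(-3\right) 23 = -69$)
$d{\left(D,K \right)} = \frac{11}{12}$ ($d{\left(D,K \right)} = \left(-11\right) \left(- \frac{1}{12}\right) = \frac{11}{12}$)
$d{\left(-8,-2 \right)} \left(17 + G{\left(-2,\left(-2\right) 1 \left(-2\right) \right)}\right) = \frac{11 \left(17 - 69\right)}{12} = \frac{11}{12} \left(-52\right) = - \frac{143}{3}$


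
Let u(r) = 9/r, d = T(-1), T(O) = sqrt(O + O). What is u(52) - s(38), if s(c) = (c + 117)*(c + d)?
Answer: -306271/52 - 155*I*sqrt(2) ≈ -5889.8 - 219.2*I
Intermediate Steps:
T(O) = sqrt(2)*sqrt(O) (T(O) = sqrt(2*O) = sqrt(2)*sqrt(O))
d = I*sqrt(2) (d = sqrt(2)*sqrt(-1) = sqrt(2)*I = I*sqrt(2) ≈ 1.4142*I)
s(c) = (117 + c)*(c + I*sqrt(2)) (s(c) = (c + 117)*(c + I*sqrt(2)) = (117 + c)*(c + I*sqrt(2)))
u(52) - s(38) = 9/52 - (38**2 + 117*38 + 117*I*sqrt(2) + I*38*sqrt(2)) = 9*(1/52) - (1444 + 4446 + 117*I*sqrt(2) + 38*I*sqrt(2)) = 9/52 - (5890 + 155*I*sqrt(2)) = 9/52 + (-5890 - 155*I*sqrt(2)) = -306271/52 - 155*I*sqrt(2)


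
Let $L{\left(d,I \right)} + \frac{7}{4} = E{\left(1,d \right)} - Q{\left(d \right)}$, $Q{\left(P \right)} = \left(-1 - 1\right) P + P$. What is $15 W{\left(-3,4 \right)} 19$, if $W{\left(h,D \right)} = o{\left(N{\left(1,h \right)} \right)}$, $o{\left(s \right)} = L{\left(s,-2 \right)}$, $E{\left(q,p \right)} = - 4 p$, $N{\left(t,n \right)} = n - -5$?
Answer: $- \frac{8835}{4} \approx -2208.8$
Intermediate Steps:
$N{\left(t,n \right)} = 5 + n$ ($N{\left(t,n \right)} = n + 5 = 5 + n$)
$Q{\left(P \right)} = - P$ ($Q{\left(P \right)} = \left(-1 - 1\right) P + P = - 2 P + P = - P$)
$L{\left(d,I \right)} = - \frac{7}{4} - 3 d$
$o{\left(s \right)} = - \frac{7}{4} - 3 s$
$W{\left(h,D \right)} = - \frac{67}{4} - 3 h$ ($W{\left(h,D \right)} = - \frac{7}{4} - 3 \left(5 + h\right) = - \frac{7}{4} - \left(15 + 3 h\right) = - \frac{67}{4} - 3 h$)
$15 W{\left(-3,4 \right)} 19 = 15 \left(- \frac{67}{4} - -9\right) 19 = 15 \left(- \frac{67}{4} + 9\right) 19 = 15 \left(- \frac{31}{4}\right) 19 = \left(- \frac{465}{4}\right) 19 = - \frac{8835}{4}$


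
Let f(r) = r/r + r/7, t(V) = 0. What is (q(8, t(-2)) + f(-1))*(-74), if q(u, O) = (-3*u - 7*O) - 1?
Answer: 12506/7 ≈ 1786.6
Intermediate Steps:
q(u, O) = -1 - 7*O - 3*u (q(u, O) = (-7*O - 3*u) - 1 = -1 - 7*O - 3*u)
f(r) = 1 + r/7 (f(r) = 1 + r*(⅐) = 1 + r/7)
(q(8, t(-2)) + f(-1))*(-74) = ((-1 - 7*0 - 3*8) + (1 + (⅐)*(-1)))*(-74) = ((-1 + 0 - 24) + (1 - ⅐))*(-74) = (-25 + 6/7)*(-74) = -169/7*(-74) = 12506/7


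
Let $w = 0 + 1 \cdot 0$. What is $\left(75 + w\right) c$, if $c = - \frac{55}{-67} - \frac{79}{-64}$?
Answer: $\frac{660975}{4288} \approx 154.15$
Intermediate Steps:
$c = \frac{8813}{4288}$ ($c = \left(-55\right) \left(- \frac{1}{67}\right) - - \frac{79}{64} = \frac{55}{67} + \frac{79}{64} = \frac{8813}{4288} \approx 2.0553$)
$w = 0$ ($w = 0 + 0 = 0$)
$\left(75 + w\right) c = \left(75 + 0\right) \frac{8813}{4288} = 75 \cdot \frac{8813}{4288} = \frac{660975}{4288}$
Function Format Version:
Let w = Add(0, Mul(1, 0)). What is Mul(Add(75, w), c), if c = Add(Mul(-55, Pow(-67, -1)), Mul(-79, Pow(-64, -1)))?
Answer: Rational(660975, 4288) ≈ 154.15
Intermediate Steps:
c = Rational(8813, 4288) (c = Add(Mul(-55, Rational(-1, 67)), Mul(-79, Rational(-1, 64))) = Add(Rational(55, 67), Rational(79, 64)) = Rational(8813, 4288) ≈ 2.0553)
w = 0 (w = Add(0, 0) = 0)
Mul(Add(75, w), c) = Mul(Add(75, 0), Rational(8813, 4288)) = Mul(75, Rational(8813, 4288)) = Rational(660975, 4288)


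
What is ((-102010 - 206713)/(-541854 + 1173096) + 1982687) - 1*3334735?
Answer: -853469792339/631242 ≈ -1.3520e+6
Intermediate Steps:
((-102010 - 206713)/(-541854 + 1173096) + 1982687) - 1*3334735 = (-308723/631242 + 1982687) - 3334735 = 1251554998531/631242 - 3334735 = -853469792339/631242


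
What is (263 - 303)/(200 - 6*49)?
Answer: 20/47 ≈ 0.42553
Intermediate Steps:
(263 - 303)/(200 - 6*49) = -40/(200 - 294) = -40/(-94) = -40*(-1/94) = 20/47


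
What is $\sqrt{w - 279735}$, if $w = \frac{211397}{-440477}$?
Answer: $\frac{16 i \sqrt{212008884089614}}{440477} \approx 528.9 i$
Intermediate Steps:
$w = - \frac{211397}{440477}$ ($w = 211397 \left(- \frac{1}{440477}\right) = - \frac{211397}{440477} \approx -0.47993$)
$\sqrt{w - 279735} = \sqrt{- \frac{211397}{440477} - 279735} = \sqrt{- \frac{123217044992}{440477}} = \frac{16 i \sqrt{212008884089614}}{440477}$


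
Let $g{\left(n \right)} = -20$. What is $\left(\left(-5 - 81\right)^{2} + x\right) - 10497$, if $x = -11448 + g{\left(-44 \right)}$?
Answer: $-14569$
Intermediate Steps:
$x = -11468$ ($x = -11448 - 20 = -11468$)
$\left(\left(-5 - 81\right)^{2} + x\right) - 10497 = \left(\left(-5 - 81\right)^{2} - 11468\right) - 10497 = \left(\left(-86\right)^{2} - 11468\right) - 10497 = \left(7396 - 11468\right) - 10497 = -4072 - 10497 = -14569$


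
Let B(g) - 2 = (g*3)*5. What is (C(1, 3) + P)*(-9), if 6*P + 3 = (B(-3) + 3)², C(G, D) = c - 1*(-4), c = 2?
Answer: -4899/2 ≈ -2449.5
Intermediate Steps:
B(g) = 2 + 15*g (B(g) = 2 + (g*3)*5 = 2 + (3*g)*5 = 2 + 15*g)
C(G, D) = 6 (C(G, D) = 2 - 1*(-4) = 2 + 4 = 6)
P = 1597/6 (P = -½ + ((2 + 15*(-3)) + 3)²/6 = -½ + ((2 - 45) + 3)²/6 = -½ + (-43 + 3)²/6 = -½ + (⅙)*(-40)² = -½ + (⅙)*1600 = -½ + 800/3 = 1597/6 ≈ 266.17)
(C(1, 3) + P)*(-9) = (6 + 1597/6)*(-9) = (1633/6)*(-9) = -4899/2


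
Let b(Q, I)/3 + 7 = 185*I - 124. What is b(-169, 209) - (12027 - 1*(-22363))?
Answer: 81212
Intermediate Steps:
b(Q, I) = -393 + 555*I (b(Q, I) = -21 + 3*(185*I - 124) = -21 + 3*(-124 + 185*I) = -21 + (-372 + 555*I) = -393 + 555*I)
b(-169, 209) - (12027 - 1*(-22363)) = (-393 + 555*209) - (12027 - 1*(-22363)) = (-393 + 115995) - (12027 + 22363) = 115602 - 1*34390 = 115602 - 34390 = 81212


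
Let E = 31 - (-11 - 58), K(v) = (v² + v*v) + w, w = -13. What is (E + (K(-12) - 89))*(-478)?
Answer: -136708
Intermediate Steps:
K(v) = -13 + 2*v² (K(v) = (v² + v*v) - 13 = (v² + v²) - 13 = 2*v² - 13 = -13 + 2*v²)
E = 100 (E = 31 - 1*(-69) = 31 + 69 = 100)
(E + (K(-12) - 89))*(-478) = (100 + ((-13 + 2*(-12)²) - 89))*(-478) = (100 + ((-13 + 2*144) - 89))*(-478) = (100 + ((-13 + 288) - 89))*(-478) = (100 + (275 - 89))*(-478) = (100 + 186)*(-478) = 286*(-478) = -136708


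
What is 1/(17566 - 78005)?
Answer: -1/60439 ≈ -1.6546e-5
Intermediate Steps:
1/(17566 - 78005) = 1/(-60439) = -1/60439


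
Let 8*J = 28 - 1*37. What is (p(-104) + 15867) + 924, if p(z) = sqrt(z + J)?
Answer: 16791 + 29*I*sqrt(2)/4 ≈ 16791.0 + 10.253*I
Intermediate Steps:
J = -9/8 (J = (28 - 1*37)/8 = (28 - 37)/8 = (1/8)*(-9) = -9/8 ≈ -1.1250)
p(z) = sqrt(-9/8 + z) (p(z) = sqrt(z - 9/8) = sqrt(-9/8 + z))
(p(-104) + 15867) + 924 = (sqrt(-18 + 16*(-104))/4 + 15867) + 924 = (sqrt(-18 - 1664)/4 + 15867) + 924 = (sqrt(-1682)/4 + 15867) + 924 = ((29*I*sqrt(2))/4 + 15867) + 924 = (29*I*sqrt(2)/4 + 15867) + 924 = (15867 + 29*I*sqrt(2)/4) + 924 = 16791 + 29*I*sqrt(2)/4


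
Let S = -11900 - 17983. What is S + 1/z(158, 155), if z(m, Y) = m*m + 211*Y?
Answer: -1723322726/57669 ≈ -29883.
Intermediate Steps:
z(m, Y) = m² + 211*Y
S = -29883
S + 1/z(158, 155) = -29883 + 1/(158² + 211*155) = -29883 + 1/(24964 + 32705) = -29883 + 1/57669 = -1723322726/57669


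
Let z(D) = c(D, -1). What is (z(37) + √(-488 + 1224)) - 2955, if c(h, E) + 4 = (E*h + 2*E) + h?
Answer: -2961 + 4*√46 ≈ -2933.9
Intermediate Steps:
c(h, E) = -4 + h + 2*E + E*h (c(h, E) = -4 + ((E*h + 2*E) + h) = -4 + ((2*E + E*h) + h) = -4 + (h + 2*E + E*h) = -4 + h + 2*E + E*h)
z(D) = -6 (z(D) = -4 + D + 2*(-1) - D = -4 + D - 2 - D = -6)
(z(37) + √(-488 + 1224)) - 2955 = (-6 + √(-488 + 1224)) - 2955 = (-6 + √736) - 2955 = (-6 + 4*√46) - 2955 = -2961 + 4*√46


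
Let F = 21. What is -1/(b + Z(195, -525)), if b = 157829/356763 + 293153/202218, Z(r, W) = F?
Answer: -8015988926/183502657275 ≈ -0.043683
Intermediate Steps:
Z(r, W) = 21
b = 15166889829/8015988926 (b = 157829*(1/356763) + 293153*(1/202218) = 157829/356763 + 293153/202218 = 15166889829/8015988926 ≈ 1.8921)
-1/(b + Z(195, -525)) = -1/(15166889829/8015988926 + 21) = -1/183502657275/8015988926 = -1*8015988926/183502657275 = -8015988926/183502657275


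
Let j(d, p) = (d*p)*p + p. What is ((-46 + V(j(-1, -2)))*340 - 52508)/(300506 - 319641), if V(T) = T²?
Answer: 55908/19135 ≈ 2.9218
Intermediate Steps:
j(d, p) = p + d*p² (j(d, p) = d*p² + p = p + d*p²)
((-46 + V(j(-1, -2)))*340 - 52508)/(300506 - 319641) = ((-46 + (-2*(1 - 1*(-2)))²)*340 - 52508)/(300506 - 319641) = ((-46 + (-2*(1 + 2))²)*340 - 52508)/(-19135) = ((-46 + (-2*3)²)*340 - 52508)*(-1/19135) = ((-46 + (-6)²)*340 - 52508)*(-1/19135) = ((-46 + 36)*340 - 52508)*(-1/19135) = (-10*340 - 52508)*(-1/19135) = (-3400 - 52508)*(-1/19135) = -55908*(-1/19135) = 55908/19135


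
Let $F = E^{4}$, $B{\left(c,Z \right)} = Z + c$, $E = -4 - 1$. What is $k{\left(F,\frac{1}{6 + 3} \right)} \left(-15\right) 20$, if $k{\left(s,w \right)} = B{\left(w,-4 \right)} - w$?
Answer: $1200$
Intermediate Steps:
$E = -5$
$F = 625$ ($F = \left(-5\right)^{4} = 625$)
$k{\left(s,w \right)} = -4$ ($k{\left(s,w \right)} = \left(-4 + w\right) - w = -4$)
$k{\left(F,\frac{1}{6 + 3} \right)} \left(-15\right) 20 = \left(-4\right) \left(-15\right) 20 = 60 \cdot 20 = 1200$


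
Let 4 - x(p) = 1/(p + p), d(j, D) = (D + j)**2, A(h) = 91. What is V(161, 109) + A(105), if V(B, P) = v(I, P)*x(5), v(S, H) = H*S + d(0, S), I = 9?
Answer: 21164/5 ≈ 4232.8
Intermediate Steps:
x(p) = 4 - 1/(2*p) (x(p) = 4 - 1/(p + p) = 4 - 1/(2*p))
v(S, H) = S**2 + H*S (v(S, H) = H*S + (S + 0)**2 = H*S + S**2 = S**2 + H*S)
V(B, P) = 3159/10 + 351*P/10 (V(B, P) = (9*(P + 9))*(4 - 1/2/5) = (9*(9 + P))*(4 - 1/2*1/5) = (81 + 9*P)*(4 - 1/10) = (81 + 9*P)*(39/10) = 3159/10 + 351*P/10)
V(161, 109) + A(105) = (3159/10 + (351/10)*109) + 91 = (3159/10 + 38259/10) + 91 = 20709/5 + 91 = 21164/5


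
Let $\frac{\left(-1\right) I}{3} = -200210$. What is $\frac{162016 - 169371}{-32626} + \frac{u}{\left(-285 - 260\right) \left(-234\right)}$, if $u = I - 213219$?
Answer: $\frac{1131471203}{346732815} \approx 3.2632$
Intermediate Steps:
$I = 600630$ ($I = \left(-3\right) \left(-200210\right) = 600630$)
$u = 387411$ ($u = 600630 - 213219 = 387411$)
$\frac{162016 - 169371}{-32626} + \frac{u}{\left(-285 - 260\right) \left(-234\right)} = \frac{162016 - 169371}{-32626} + \frac{387411}{\left(-285 - 260\right) \left(-234\right)} = \left(-7355\right) \left(- \frac{1}{32626}\right) + \frac{387411}{\left(-545\right) \left(-234\right)} = \frac{7355}{32626} + \frac{387411}{127530} = \frac{7355}{32626} + 387411 \cdot \frac{1}{127530} = \frac{7355}{32626} + \frac{129137}{42510} = \frac{1131471203}{346732815}$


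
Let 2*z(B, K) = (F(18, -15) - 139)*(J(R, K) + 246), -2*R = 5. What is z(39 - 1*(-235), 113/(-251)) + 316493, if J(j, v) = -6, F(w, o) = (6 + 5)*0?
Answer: 299813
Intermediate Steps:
R = -5/2 (R = -1/2*5 = -5/2 ≈ -2.5000)
F(w, o) = 0 (F(w, o) = 11*0 = 0)
z(B, K) = -16680 (z(B, K) = ((0 - 139)*(-6 + 246))/2 = (-139*240)/2 = (1/2)*(-33360) = -16680)
z(39 - 1*(-235), 113/(-251)) + 316493 = -16680 + 316493 = 299813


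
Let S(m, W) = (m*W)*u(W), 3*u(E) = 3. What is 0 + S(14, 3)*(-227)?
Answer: -9534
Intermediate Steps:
u(E) = 1 (u(E) = (1/3)*3 = 1)
S(m, W) = W*m (S(m, W) = (m*W)*1 = (W*m)*1 = W*m)
0 + S(14, 3)*(-227) = 0 + (3*14)*(-227) = 0 + 42*(-227) = 0 - 9534 = -9534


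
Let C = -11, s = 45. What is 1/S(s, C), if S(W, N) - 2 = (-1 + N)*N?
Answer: 1/134 ≈ 0.0074627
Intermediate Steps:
S(W, N) = 2 + N*(-1 + N) (S(W, N) = 2 + (-1 + N)*N = 2 + N*(-1 + N))
1/S(s, C) = 1/(2 + (-11)**2 - 1*(-11)) = 1/(2 + 121 + 11) = 1/134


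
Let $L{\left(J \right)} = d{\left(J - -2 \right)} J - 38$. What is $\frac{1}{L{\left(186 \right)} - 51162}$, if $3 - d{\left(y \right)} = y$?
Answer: $- \frac{1}{85610} \approx -1.1681 \cdot 10^{-5}$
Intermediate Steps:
$d{\left(y \right)} = 3 - y$
$L{\left(J \right)} = -38 + J \left(1 - J\right)$ ($L{\left(J \right)} = \left(3 - \left(J - -2\right)\right) J - 38 = \left(3 - \left(J + 2\right)\right) J - 38 = \left(3 - \left(2 + J\right)\right) J - 38 = \left(1 - J\right) J - 38 = J \left(1 - J\right) - 38 = -38 + J \left(1 - J\right)$)
$\frac{1}{L{\left(186 \right)} - 51162} = \frac{1}{\left(-38 + 186 - 186^{2}\right) - 51162} = \frac{1}{\left(-38 + 186 - 34596\right) - 51162} = \frac{1}{-34448 - 51162} = \frac{1}{-85610} = - \frac{1}{85610}$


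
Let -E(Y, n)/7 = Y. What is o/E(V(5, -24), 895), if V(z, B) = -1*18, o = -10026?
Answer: -557/7 ≈ -79.571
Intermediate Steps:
V(z, B) = -18
E(Y, n) = -7*Y
o/E(V(5, -24), 895) = -10026/((-7*(-18))) = -10026/126 = -10026*1/126 = -557/7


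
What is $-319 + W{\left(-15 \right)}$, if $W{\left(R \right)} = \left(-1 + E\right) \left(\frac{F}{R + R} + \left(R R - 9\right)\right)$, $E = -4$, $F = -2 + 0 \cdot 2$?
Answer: $- \frac{4198}{3} \approx -1399.3$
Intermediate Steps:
$F = -2$ ($F = -2 + 0 = -2$)
$W{\left(R \right)} = 45 - 5 R^{2} + \frac{5}{R}$ ($W{\left(R \right)} = \left(-1 - 4\right) \left(\frac{1}{R + R} \left(-2\right) + \left(R R - 9\right)\right) = - 5 \left(\frac{1}{2 R} \left(-2\right) + \left(R^{2} - 9\right)\right) = - 5 \left(\frac{1}{2 R} \left(-2\right) + \left(-9 + R^{2}\right)\right) = - 5 \left(- \frac{1}{R} + \left(-9 + R^{2}\right)\right) = - 5 \left(-9 + R^{2} - \frac{1}{R}\right) = 45 - 5 R^{2} + \frac{5}{R}$)
$-319 + W{\left(-15 \right)} = -319 + \left(45 - 5 \left(-15\right)^{2} + \frac{5}{-15}\right) = -319 + \left(45 - 1125 + 5 \left(- \frac{1}{15}\right)\right) = -319 - \frac{3241}{3} = - \frac{4198}{3}$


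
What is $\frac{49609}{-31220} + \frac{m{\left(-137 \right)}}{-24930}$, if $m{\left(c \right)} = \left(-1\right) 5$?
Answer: $- \frac{17665661}{11118780} \approx -1.5888$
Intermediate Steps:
$m{\left(c \right)} = -5$
$\frac{49609}{-31220} + \frac{m{\left(-137 \right)}}{-24930} = \frac{49609}{-31220} - \frac{5}{-24930} = 49609 \left(- \frac{1}{31220}\right) - - \frac{1}{4986} = - \frac{7087}{4460} + \frac{1}{4986} = - \frac{17665661}{11118780}$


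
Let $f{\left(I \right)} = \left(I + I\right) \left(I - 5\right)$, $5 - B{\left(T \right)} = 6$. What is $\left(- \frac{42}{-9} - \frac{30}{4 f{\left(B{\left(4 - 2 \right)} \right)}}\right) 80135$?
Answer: $\frac{7773095}{24} \approx 3.2388 \cdot 10^{5}$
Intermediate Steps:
$B{\left(T \right)} = -1$ ($B{\left(T \right)} = 5 - 6 = -1$)
$f{\left(I \right)} = 2 I \left(-5 + I\right)$
$\left(- \frac{42}{-9} - \frac{30}{4 f{\left(B{\left(4 - 2 \right)} \right)}}\right) 80135 = \left(- \frac{42}{-9} - \frac{30}{4 \cdot 2 \left(-1\right) \left(-5 - 1\right)}\right) 80135 = \left(\left(-42\right) \left(- \frac{1}{9}\right) - \frac{30}{4 \cdot 2 \left(-1\right) \left(-6\right)}\right) 80135 = \left(\frac{14}{3} - \frac{30}{4 \cdot 12}\right) 80135 = \left(\frac{14}{3} - \frac{30}{48}\right) 80135 = \left(\frac{14}{3} - \frac{5}{8}\right) 80135 = \frac{97}{24} \cdot 80135 = \frac{7773095}{24}$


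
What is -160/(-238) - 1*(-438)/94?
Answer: 29821/5593 ≈ 5.3318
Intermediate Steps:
-160/(-238) - 1*(-438)/94 = -160*(-1/238) + 438*(1/94) = 80/119 + 219/47 = 29821/5593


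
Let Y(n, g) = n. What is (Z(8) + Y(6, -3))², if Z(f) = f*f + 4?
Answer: 5476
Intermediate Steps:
Z(f) = 4 + f² (Z(f) = f² + 4 = 4 + f²)
(Z(8) + Y(6, -3))² = ((4 + 8²) + 6)² = ((4 + 64) + 6)² = (68 + 6)² = 74² = 5476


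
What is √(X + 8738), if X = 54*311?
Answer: 2*√6383 ≈ 159.79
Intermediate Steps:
X = 16794
√(X + 8738) = √(16794 + 8738) = √25532 = 2*√6383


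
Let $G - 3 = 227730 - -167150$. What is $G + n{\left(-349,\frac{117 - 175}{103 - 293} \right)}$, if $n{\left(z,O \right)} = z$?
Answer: $394534$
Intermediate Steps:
$G = 394883$ ($G = 3 + \left(227730 - -167150\right) = 3 + \left(227730 + 167150\right) = 3 + 394880 = 394883$)
$G + n{\left(-349,\frac{117 - 175}{103 - 293} \right)} = 394883 - 349 = 394534$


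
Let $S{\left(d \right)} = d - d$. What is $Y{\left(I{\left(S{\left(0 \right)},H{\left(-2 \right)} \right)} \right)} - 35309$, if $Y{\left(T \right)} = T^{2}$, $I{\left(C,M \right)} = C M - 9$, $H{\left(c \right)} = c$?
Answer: $-35228$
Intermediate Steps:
$S{\left(d \right)} = 0$
$I{\left(C,M \right)} = -9 + C M$
$Y{\left(I{\left(S{\left(0 \right)},H{\left(-2 \right)} \right)} \right)} - 35309 = \left(-9 + 0 \left(-2\right)\right)^{2} - 35309 = \left(-9 + 0\right)^{2} - 35309 = \left(-9\right)^{2} - 35309 = 81 - 35309 = -35228$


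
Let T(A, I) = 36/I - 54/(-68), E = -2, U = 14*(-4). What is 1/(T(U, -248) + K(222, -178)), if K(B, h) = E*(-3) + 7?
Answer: 527/7193 ≈ 0.073266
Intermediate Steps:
U = -56
T(A, I) = 27/34 + 36/I (T(A, I) = 36/I - 54*(-1/68) = 36/I + 27/34 = 27/34 + 36/I)
K(B, h) = 13 (K(B, h) = -2*(-3) + 7 = 6 + 7 = 13)
1/(T(U, -248) + K(222, -178)) = 1/((27/34 + 36/(-248)) + 13) = 1/((27/34 + 36*(-1/248)) + 13) = 1/((27/34 - 9/62) + 13) = 1/(342/527 + 13) = 1/(7193/527) = 527/7193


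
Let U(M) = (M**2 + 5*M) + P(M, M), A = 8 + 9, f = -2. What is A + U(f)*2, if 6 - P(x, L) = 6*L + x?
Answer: 45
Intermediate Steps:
P(x, L) = 6 - x - 6*L (P(x, L) = 6 - (6*L + x) = 6 - (x + 6*L) = 6 + (-x - 6*L) = 6 - x - 6*L)
A = 17
U(M) = 6 + M**2 - 2*M (U(M) = (M**2 + 5*M) + (6 - M - 6*M) = (M**2 + 5*M) + (6 - 7*M) = 6 + M**2 - 2*M)
A + U(f)*2 = 17 + (6 + (-2)**2 - 2*(-2))*2 = 17 + (6 + 4 + 4)*2 = 17 + 14*2 = 17 + 28 = 45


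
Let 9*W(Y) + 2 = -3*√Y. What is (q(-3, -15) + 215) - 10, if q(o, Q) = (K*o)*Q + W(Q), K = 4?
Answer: 3463/9 - I*√15/3 ≈ 384.78 - 1.291*I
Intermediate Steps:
W(Y) = -2/9 - √Y/3 (W(Y) = -2/9 + (-3*√Y)/9 = -2/9 - √Y/3)
q(o, Q) = -2/9 - √Q/3 + 4*Q*o (q(o, Q) = (4*o)*Q + (-2/9 - √Q/3) = 4*Q*o + (-2/9 - √Q/3) = -2/9 - √Q/3 + 4*Q*o)
(q(-3, -15) + 215) - 10 = ((-2/9 - I*√15/3 + 4*(-15)*(-3)) + 215) - 10 = ((-2/9 - I*√15/3 + 180) + 215) - 10 = ((1618/9 - I*√15/3) + 215) - 10 = (3553/9 - I*√15/3) - 10 = 3463/9 - I*√15/3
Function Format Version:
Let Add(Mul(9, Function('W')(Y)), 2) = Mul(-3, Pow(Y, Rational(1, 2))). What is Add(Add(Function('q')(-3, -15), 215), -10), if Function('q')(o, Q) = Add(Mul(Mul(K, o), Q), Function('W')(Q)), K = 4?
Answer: Add(Rational(3463, 9), Mul(Rational(-1, 3), I, Pow(15, Rational(1, 2)))) ≈ Add(384.78, Mul(-1.2910, I))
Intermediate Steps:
Function('W')(Y) = Add(Rational(-2, 9), Mul(Rational(-1, 3), Pow(Y, Rational(1, 2)))) (Function('W')(Y) = Add(Rational(-2, 9), Mul(Rational(1, 9), Mul(-3, Pow(Y, Rational(1, 2))))) = Add(Rational(-2, 9), Mul(Rational(-1, 3), Pow(Y, Rational(1, 2)))))
Function('q')(o, Q) = Add(Rational(-2, 9), Mul(Rational(-1, 3), Pow(Q, Rational(1, 2))), Mul(4, Q, o)) (Function('q')(o, Q) = Add(Mul(Mul(4, o), Q), Add(Rational(-2, 9), Mul(Rational(-1, 3), Pow(Q, Rational(1, 2))))) = Add(Mul(4, Q, o), Add(Rational(-2, 9), Mul(Rational(-1, 3), Pow(Q, Rational(1, 2))))) = Add(Rational(-2, 9), Mul(Rational(-1, 3), Pow(Q, Rational(1, 2))), Mul(4, Q, o)))
Add(Add(Function('q')(-3, -15), 215), -10) = Add(Add(Add(Rational(-2, 9), Mul(Rational(-1, 3), Pow(-15, Rational(1, 2))), Mul(4, -15, -3)), 215), -10) = Add(Add(Add(Rational(-2, 9), Mul(Rational(-1, 3), Mul(I, Pow(15, Rational(1, 2)))), 180), 215), -10) = Add(Add(Add(Rational(-2, 9), Mul(Rational(-1, 3), I, Pow(15, Rational(1, 2))), 180), 215), -10) = Add(Add(Add(Rational(1618, 9), Mul(Rational(-1, 3), I, Pow(15, Rational(1, 2)))), 215), -10) = Add(Add(Rational(3553, 9), Mul(Rational(-1, 3), I, Pow(15, Rational(1, 2)))), -10) = Add(Rational(3463, 9), Mul(Rational(-1, 3), I, Pow(15, Rational(1, 2))))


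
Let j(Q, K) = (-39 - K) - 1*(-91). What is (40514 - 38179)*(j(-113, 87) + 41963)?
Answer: 97901880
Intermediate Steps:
j(Q, K) = 52 - K (j(Q, K) = (-39 - K) + 91 = 52 - K)
(40514 - 38179)*(j(-113, 87) + 41963) = (40514 - 38179)*((52 - 1*87) + 41963) = 2335*((52 - 87) + 41963) = 2335*(-35 + 41963) = 2335*41928 = 97901880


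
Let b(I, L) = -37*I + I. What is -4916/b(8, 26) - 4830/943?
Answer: 35269/2952 ≈ 11.947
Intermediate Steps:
b(I, L) = -36*I
-4916/b(8, 26) - 4830/943 = -4916/((-36*8)) - 4830/943 = -4916/(-288) - 4830*1/943 = -4916*(-1/288) - 210/41 = 1229/72 - 210/41 = 35269/2952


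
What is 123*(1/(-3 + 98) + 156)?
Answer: 1822983/95 ≈ 19189.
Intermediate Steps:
123*(1/(-3 + 98) + 156) = 123*(1/95 + 156) = 123*(14821/95) = 1822983/95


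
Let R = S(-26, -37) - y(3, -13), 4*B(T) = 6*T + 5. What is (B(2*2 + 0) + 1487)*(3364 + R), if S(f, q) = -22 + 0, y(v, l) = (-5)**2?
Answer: 19825709/4 ≈ 4.9564e+6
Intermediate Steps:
y(v, l) = 25
S(f, q) = -22
B(T) = 5/4 + 3*T/2 (B(T) = (6*T + 5)/4 = (5 + 6*T)/4 = 5/4 + 3*T/2)
R = -47 (R = -22 - 1*25 = -22 - 25 = -47)
(B(2*2 + 0) + 1487)*(3364 + R) = ((5/4 + 3*(2*2 + 0)/2) + 1487)*(3364 - 47) = ((5/4 + 3*(4 + 0)/2) + 1487)*3317 = ((5/4 + (3/2)*4) + 1487)*3317 = ((5/4 + 6) + 1487)*3317 = (29/4 + 1487)*3317 = (5977/4)*3317 = 19825709/4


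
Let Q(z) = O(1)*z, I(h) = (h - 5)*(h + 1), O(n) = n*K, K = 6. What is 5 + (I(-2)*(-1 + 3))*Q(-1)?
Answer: -79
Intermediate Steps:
O(n) = 6*n (O(n) = n*6 = 6*n)
I(h) = (1 + h)*(-5 + h) (I(h) = (-5 + h)*(1 + h) = (1 + h)*(-5 + h))
Q(z) = 6*z (Q(z) = (6*1)*z = 6*z)
5 + (I(-2)*(-1 + 3))*Q(-1) = 5 + ((-5 + (-2)**2 - 4*(-2))*(-1 + 3))*(6*(-1)) = 5 + ((-5 + 4 + 8)*2)*(-6) = 5 + (7*2)*(-6) = 5 + 14*(-6) = 5 - 84 = -79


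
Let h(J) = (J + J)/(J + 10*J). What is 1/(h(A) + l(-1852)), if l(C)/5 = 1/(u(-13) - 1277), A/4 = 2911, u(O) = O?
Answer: 2838/505 ≈ 5.6198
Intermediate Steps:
A = 11644 (A = 4*2911 = 11644)
l(C) = -1/258 (l(C) = 5/(-13 - 1277) = 5/(-1290) = 5*(-1/1290) = -1/258)
h(J) = 2/11 (h(J) = (2*J)/((11*J)) = (2*J)*(1/(11*J)) = 2/11)
1/(h(A) + l(-1852)) = 1/(2/11 - 1/258) = 1/(505/2838) = 2838/505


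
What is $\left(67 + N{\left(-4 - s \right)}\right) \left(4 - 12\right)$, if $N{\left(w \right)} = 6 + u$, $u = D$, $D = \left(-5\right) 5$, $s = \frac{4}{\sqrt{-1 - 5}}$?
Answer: $-384$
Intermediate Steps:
$s = - \frac{2 i \sqrt{6}}{3}$ ($s = \frac{4}{\sqrt{-6}} = \frac{4}{i \sqrt{6}} = 4 \left(- \frac{i \sqrt{6}}{6}\right) = - \frac{2 i \sqrt{6}}{3} \approx - 1.633 i$)
$D = -25$
$u = -25$
$N{\left(w \right)} = -19$ ($N{\left(w \right)} = 6 - 25 = -19$)
$\left(67 + N{\left(-4 - s \right)}\right) \left(4 - 12\right) = \left(67 - 19\right) \left(4 - 12\right) = 48 \left(4 - 12\right) = 48 \left(-8\right) = -384$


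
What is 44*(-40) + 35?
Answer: -1725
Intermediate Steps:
44*(-40) + 35 = -1760 + 35 = -1725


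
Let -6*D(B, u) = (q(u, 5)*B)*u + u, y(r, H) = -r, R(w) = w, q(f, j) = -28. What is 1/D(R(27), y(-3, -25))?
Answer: 2/755 ≈ 0.0026490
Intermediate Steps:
D(B, u) = -u/6 + 14*B*u/3 (D(B, u) = -((-28*B)*u + u)/6 = -(-28*B*u + u)/6 = -(u - 28*B*u)/6 = -u/6 + 14*B*u/3)
1/D(R(27), y(-3, -25)) = 1/((-1*(-3))*(-1 + 28*27)/6) = 1/((1/6)*3*(-1 + 756)) = 1/((1/6)*3*755) = 1/(755/2) = 2/755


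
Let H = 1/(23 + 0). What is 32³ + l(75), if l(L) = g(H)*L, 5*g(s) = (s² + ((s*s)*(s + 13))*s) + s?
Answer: 9170024828/279841 ≈ 32769.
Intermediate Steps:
H = 1/23 ≈ 0.043478
g(s) = s/5 + s²/5 + s³*(13 + s)/5 (g(s) = ((s² + ((s*s)*(s + 13))*s) + s)/5 = ((s² + (s²*(13 + s))*s) + s)/5 = ((s² + s³*(13 + s)) + s)/5 = (s + s² + s³*(13 + s))/5 = s/5 + s²/5 + s³*(13 + s)/5)
l(L) = 12996*L/1399205 (l(L) = ((⅕)*(1/23)*(1 + 1/23 + (1/23)³ + 13*(1/23)²))*L = ((⅕)*(1/23)*(1 + 1/23 + 1/12167 + 13*(1/529)))*L = ((⅕)*(1/23)*(1 + 1/23 + 1/12167 + 13/529))*L = ((⅕)*(1/23)*(12996/12167))*L = 12996*L/1399205)
32³ + l(75) = 32³ + (12996/1399205)*75 = 32768 + 194940/279841 = 9170024828/279841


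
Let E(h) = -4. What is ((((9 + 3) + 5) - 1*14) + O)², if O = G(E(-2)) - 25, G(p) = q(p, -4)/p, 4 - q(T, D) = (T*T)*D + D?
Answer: 1600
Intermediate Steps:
q(T, D) = 4 - D - D*T² (q(T, D) = 4 - ((T*T)*D + D) = 4 - (T²*D + D) = 4 - (D*T² + D) = 4 - (D + D*T²) = 4 + (-D - D*T²) = 4 - D - D*T²)
G(p) = (8 + 4*p²)/p (G(p) = (4 - 1*(-4) - 1*(-4)*p²)/p = (4 + 4 + 4*p²)/p = (8 + 4*p²)/p)
O = -43 (O = (4*(-4) + 8/(-4)) - 25 = (-16 + 8*(-¼)) - 25 = (-16 - 2) - 25 = -18 - 25 = -43)
((((9 + 3) + 5) - 1*14) + O)² = ((((9 + 3) + 5) - 1*14) - 43)² = (((12 + 5) - 14) - 43)² = ((17 - 14) - 43)² = (3 - 43)² = (-40)² = 1600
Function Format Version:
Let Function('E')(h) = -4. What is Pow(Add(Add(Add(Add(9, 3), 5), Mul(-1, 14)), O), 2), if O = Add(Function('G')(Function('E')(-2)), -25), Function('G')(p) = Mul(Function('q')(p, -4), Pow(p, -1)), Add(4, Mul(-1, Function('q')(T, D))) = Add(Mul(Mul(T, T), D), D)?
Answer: 1600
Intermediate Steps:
Function('q')(T, D) = Add(4, Mul(-1, D), Mul(-1, D, Pow(T, 2))) (Function('q')(T, D) = Add(4, Mul(-1, Add(Mul(Mul(T, T), D), D))) = Add(4, Mul(-1, Add(Mul(Pow(T, 2), D), D))) = Add(4, Mul(-1, Add(Mul(D, Pow(T, 2)), D))) = Add(4, Mul(-1, Add(D, Mul(D, Pow(T, 2))))) = Add(4, Add(Mul(-1, D), Mul(-1, D, Pow(T, 2)))) = Add(4, Mul(-1, D), Mul(-1, D, Pow(T, 2))))
Function('G')(p) = Mul(Pow(p, -1), Add(8, Mul(4, Pow(p, 2)))) (Function('G')(p) = Mul(Add(4, Mul(-1, -4), Mul(-1, -4, Pow(p, 2))), Pow(p, -1)) = Mul(Add(4, 4, Mul(4, Pow(p, 2))), Pow(p, -1)) = Mul(Add(8, Mul(4, Pow(p, 2))), Pow(p, -1)) = Mul(Pow(p, -1), Add(8, Mul(4, Pow(p, 2)))))
O = -43 (O = Add(Add(Mul(4, -4), Mul(8, Pow(-4, -1))), -25) = Add(Add(-16, Mul(8, Rational(-1, 4))), -25) = Add(Add(-16, -2), -25) = Add(-18, -25) = -43)
Pow(Add(Add(Add(Add(9, 3), 5), Mul(-1, 14)), O), 2) = Pow(Add(Add(Add(Add(9, 3), 5), Mul(-1, 14)), -43), 2) = Pow(Add(Add(Add(12, 5), -14), -43), 2) = Pow(Add(Add(17, -14), -43), 2) = Pow(Add(3, -43), 2) = Pow(-40, 2) = 1600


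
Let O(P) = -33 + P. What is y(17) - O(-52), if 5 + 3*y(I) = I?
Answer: 89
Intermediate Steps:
y(I) = -5/3 + I/3
y(17) - O(-52) = (-5/3 + (⅓)*17) - (-33 - 52) = (-5/3 + 17/3) - 1*(-85) = 4 + 85 = 89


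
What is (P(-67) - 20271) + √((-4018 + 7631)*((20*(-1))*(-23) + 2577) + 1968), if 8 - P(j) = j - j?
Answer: -20263 + √10974649 ≈ -16950.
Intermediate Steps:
P(j) = 8 (P(j) = 8 - (j - j) = 8 - 1*0 = 8 + 0 = 8)
(P(-67) - 20271) + √((-4018 + 7631)*((20*(-1))*(-23) + 2577) + 1968) = (8 - 20271) + √((-4018 + 7631)*((20*(-1))*(-23) + 2577) + 1968) = -20263 + √(3613*(-20*(-23) + 2577) + 1968) = -20263 + √(3613*(460 + 2577) + 1968) = -20263 + √(3613*3037 + 1968) = -20263 + √(10972681 + 1968) = -20263 + √10974649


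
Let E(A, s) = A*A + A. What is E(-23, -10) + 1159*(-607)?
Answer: -703007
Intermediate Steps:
E(A, s) = A + A² (E(A, s) = A² + A = A + A²)
E(-23, -10) + 1159*(-607) = -23*(1 - 23) + 1159*(-607) = -23*(-22) - 703513 = 506 - 703513 = -703007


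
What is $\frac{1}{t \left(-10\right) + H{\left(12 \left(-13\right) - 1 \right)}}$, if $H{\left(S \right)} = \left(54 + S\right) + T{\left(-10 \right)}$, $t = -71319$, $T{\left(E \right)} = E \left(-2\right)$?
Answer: $\frac{1}{713107} \approx 1.4023 \cdot 10^{-6}$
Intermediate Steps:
$T{\left(E \right)} = - 2 E$
$H{\left(S \right)} = 74 + S$ ($H{\left(S \right)} = \left(54 + S\right) - -20 = \left(54 + S\right) + 20 = 74 + S$)
$\frac{1}{t \left(-10\right) + H{\left(12 \left(-13\right) - 1 \right)}} = \frac{1}{\left(-71319\right) \left(-10\right) + \left(74 + \left(12 \left(-13\right) - 1\right)\right)} = \frac{1}{713190 + \left(74 - 157\right)} = \frac{1}{713190 - 83} = \frac{1}{713107}$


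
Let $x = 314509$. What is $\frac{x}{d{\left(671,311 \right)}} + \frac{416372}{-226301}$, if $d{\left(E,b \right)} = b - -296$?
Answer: $\frac{70920963405}{137364707} \approx 516.3$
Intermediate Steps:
$d{\left(E,b \right)} = 296 + b$ ($d{\left(E,b \right)} = b + 296 = 296 + b$)
$\frac{x}{d{\left(671,311 \right)}} + \frac{416372}{-226301} = \frac{314509}{296 + 311} + \frac{416372}{-226301} = \frac{314509}{607} + 416372 \left(- \frac{1}{226301}\right) = 314509 \cdot \frac{1}{607} - \frac{416372}{226301} = \frac{314509}{607} - \frac{416372}{226301} = \frac{70920963405}{137364707}$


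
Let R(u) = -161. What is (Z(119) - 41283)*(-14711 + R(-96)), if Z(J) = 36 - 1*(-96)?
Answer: 611997672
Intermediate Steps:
Z(J) = 132 (Z(J) = 36 + 96 = 132)
(Z(119) - 41283)*(-14711 + R(-96)) = (132 - 41283)*(-14711 - 161) = -41151*(-14872) = 611997672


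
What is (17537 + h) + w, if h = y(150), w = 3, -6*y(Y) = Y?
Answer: 17515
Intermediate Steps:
y(Y) = -Y/6
h = -25 (h = -1/6*150 = -25)
(17537 + h) + w = (17537 - 25) + 3 = 17512 + 3 = 17515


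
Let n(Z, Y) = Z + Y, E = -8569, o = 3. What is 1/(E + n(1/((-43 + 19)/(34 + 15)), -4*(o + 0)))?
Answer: -24/205993 ≈ -0.00011651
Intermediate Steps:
n(Z, Y) = Y + Z
1/(E + n(1/((-43 + 19)/(34 + 15)), -4*(o + 0))) = 1/(-8569 + (-4*(3 + 0) + 1/((-43 + 19)/(34 + 15)))) = 1/(-8569 + (-4*3 + 1/(-24/49))) = 1/(-8569 + (-12 + 1/(-24*1/49))) = 1/(-8569 + (-12 + 1/(-24/49))) = 1/(-8569 + (-12 - 49/24)) = 1/(-8569 - 337/24) = 1/(-205993/24) = -24/205993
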